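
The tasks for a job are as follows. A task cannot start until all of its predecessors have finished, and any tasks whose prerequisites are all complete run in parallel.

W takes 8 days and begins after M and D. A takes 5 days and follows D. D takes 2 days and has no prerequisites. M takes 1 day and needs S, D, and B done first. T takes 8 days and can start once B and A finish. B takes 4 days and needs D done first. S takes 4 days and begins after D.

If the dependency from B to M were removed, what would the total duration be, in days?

15

With the dependency in place, D→A→T = 2+5+8 = 15 sets the finish at 15 days.
Dropping B→M doesn't change M's earliest start (6); another predecessor still binds.
New critical path: D→A→T = 2+5+8 = 15 ⇒ 15 days.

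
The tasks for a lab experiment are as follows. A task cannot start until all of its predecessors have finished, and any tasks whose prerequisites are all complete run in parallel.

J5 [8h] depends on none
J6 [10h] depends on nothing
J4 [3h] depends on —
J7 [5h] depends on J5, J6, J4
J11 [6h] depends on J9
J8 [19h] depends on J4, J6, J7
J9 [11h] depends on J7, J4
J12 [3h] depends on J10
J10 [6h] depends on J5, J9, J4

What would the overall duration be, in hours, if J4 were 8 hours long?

35

As given, the longest chain is J6→J7→J9→J10→J12 = 10+5+11+6+3 = 35, so the finish is 35 hours.
The longest path through J4 is only 28 hours, so J4 has float 7.
That remains the longest chain; total 35 hours.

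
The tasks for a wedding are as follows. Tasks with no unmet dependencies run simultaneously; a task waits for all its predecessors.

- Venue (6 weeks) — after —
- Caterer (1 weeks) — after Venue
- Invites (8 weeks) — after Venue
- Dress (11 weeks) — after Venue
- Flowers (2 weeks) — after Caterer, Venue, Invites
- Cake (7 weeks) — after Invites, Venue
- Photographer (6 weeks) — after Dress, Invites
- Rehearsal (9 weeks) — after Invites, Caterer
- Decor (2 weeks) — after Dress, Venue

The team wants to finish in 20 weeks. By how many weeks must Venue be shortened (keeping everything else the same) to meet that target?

Current finish: 23 weeks; target: 20.
Venue is on every critical path, so each week cut from Venue cuts the finish by one (this holds down to a finish of 18).
Need 23 − 20 = 3 weeks off Venue → Venue becomes 3 weeks, finish becomes 20.

3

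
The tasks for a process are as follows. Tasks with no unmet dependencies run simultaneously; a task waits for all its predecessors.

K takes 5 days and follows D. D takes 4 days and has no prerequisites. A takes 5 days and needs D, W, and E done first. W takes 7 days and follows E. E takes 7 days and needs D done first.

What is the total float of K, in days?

Critical path: D→E→W→A = 4+7+7+5 = 23, so the finish is 23 days.
K finishes as early as 9 and must finish by 23.
Float = 23 − 9 = 14.

14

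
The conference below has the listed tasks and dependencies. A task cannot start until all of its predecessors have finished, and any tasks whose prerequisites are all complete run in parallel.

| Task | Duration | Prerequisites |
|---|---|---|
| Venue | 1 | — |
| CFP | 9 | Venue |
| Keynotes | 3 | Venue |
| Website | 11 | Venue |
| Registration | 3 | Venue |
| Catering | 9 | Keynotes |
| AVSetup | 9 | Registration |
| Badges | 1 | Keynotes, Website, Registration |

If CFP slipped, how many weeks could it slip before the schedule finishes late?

3

The longest chain is Venue→Keynotes→Catering = 1+3+9 = 13; overall finish 13 weeks.
CFP finishes as early as 10 and must finish by 13.
Slack of CFP = 4 − 1 = 3 weeks.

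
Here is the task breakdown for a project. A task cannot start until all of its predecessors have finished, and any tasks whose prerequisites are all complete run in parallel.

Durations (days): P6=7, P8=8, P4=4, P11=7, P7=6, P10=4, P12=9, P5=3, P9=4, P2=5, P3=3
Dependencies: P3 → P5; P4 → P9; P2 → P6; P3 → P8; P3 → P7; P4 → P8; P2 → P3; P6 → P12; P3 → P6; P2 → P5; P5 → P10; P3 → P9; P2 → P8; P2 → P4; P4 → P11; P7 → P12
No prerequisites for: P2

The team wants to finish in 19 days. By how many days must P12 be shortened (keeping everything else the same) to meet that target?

Current finish: 24 days; target: 19.
P12 is on every critical path, so each day cut from P12 cuts the finish by one (this holds down to a finish of 17).
Need 24 − 19 = 5 days off P12 → P12 becomes 4 days, finish becomes 19.

5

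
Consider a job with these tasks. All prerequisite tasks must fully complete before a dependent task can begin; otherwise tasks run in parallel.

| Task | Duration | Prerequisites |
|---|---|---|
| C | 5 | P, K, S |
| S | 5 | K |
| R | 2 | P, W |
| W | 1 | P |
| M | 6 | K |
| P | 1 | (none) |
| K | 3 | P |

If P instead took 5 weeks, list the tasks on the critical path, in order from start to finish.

As given, the longest chain is P→K→S→C = 1+3+5+5 = 14, so the finish is 14 weeks.
P lies on that path, so at 5 weeks the path becomes 18 weeks.
The critical path is still P→K→S→C; finish is now 18 weeks.

P, K, S, C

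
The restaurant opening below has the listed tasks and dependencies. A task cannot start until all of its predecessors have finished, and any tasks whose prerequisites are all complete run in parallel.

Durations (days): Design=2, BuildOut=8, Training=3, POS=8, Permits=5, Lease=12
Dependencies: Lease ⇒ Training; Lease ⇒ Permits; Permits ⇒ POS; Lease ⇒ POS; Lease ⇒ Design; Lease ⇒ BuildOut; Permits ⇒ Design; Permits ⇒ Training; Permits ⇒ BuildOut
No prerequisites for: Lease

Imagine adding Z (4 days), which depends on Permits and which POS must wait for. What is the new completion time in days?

29

Originally the plan takes 25 days.
With Z inserted, POS now waits for max(Lease, Permits, Z).
New critical path: Lease→Permits→Z→POS = 12+5+4+8 = 29 ⇒ 29 days.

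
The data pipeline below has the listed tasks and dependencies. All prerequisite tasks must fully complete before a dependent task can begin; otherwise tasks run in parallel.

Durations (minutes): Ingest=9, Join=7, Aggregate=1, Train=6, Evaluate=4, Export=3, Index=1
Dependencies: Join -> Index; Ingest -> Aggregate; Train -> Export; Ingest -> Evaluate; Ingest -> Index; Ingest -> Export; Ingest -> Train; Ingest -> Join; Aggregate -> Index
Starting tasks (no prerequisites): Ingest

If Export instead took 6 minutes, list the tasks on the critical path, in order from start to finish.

The binding path is Ingest→Train→Export = 9+6+3 = 18; finish at 18 minutes.
Export lies on that path, so at 6 minutes the path becomes 21 minutes.
The critical path is still Ingest→Train→Export; finish is now 21 minutes.

Ingest, Train, Export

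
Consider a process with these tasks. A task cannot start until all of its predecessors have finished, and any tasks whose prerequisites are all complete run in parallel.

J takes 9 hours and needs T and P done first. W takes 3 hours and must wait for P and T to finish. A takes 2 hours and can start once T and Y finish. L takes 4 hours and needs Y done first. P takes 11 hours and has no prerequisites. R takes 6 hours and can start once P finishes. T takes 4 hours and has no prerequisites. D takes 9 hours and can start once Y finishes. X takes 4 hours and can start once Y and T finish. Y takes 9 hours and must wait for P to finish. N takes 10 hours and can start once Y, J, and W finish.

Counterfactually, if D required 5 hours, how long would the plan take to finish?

The binding path is P→Y→N = 11+9+10 = 30; finish at 30 hours.
The longest path through D is only 29 hours, so D has float 1.
That remains the longest chain; total 30 hours.

30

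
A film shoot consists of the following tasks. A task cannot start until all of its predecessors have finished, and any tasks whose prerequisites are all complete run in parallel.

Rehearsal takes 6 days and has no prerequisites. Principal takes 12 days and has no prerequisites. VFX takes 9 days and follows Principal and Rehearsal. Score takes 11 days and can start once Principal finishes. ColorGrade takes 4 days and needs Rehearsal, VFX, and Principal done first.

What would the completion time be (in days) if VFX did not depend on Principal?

With the dependency in place, Principal→VFX→ColorGrade = 12+9+4 = 25 sets the finish at 25 days.
Without Principal→VFX, VFX's earliest start moves from 12 to 6.
The longest chain is now Principal→Score = 12+11 = 23, so the film shoot takes 23 days.

23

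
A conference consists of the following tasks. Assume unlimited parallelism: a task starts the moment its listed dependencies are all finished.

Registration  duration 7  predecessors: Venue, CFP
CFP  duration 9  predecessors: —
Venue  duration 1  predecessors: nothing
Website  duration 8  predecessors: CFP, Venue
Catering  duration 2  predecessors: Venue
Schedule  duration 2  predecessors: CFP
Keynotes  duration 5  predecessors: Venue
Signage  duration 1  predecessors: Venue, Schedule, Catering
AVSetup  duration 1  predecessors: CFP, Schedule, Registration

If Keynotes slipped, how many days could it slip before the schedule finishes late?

Critical path: CFP→Website = 9+8 = 17, so the finish is 17 days.
The longest chain containing Keynotes totals 6 days.
Slack of Keynotes = 12 − 1 = 11 days.

11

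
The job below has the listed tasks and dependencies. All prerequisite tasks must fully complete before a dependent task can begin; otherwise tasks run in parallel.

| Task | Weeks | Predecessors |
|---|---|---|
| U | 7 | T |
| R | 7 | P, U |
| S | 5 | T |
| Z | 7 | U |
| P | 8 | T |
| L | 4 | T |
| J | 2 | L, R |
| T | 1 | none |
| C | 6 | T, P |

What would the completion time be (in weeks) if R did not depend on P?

17

With the dependency in place, T→P→R→J = 1+8+7+2 = 18 sets the finish at 18 weeks.
Without P→R, R's earliest start moves from 9 to 8.
The longest chain is now T→U→R→J = 1+7+7+2 = 17, so the schedule takes 17 weeks.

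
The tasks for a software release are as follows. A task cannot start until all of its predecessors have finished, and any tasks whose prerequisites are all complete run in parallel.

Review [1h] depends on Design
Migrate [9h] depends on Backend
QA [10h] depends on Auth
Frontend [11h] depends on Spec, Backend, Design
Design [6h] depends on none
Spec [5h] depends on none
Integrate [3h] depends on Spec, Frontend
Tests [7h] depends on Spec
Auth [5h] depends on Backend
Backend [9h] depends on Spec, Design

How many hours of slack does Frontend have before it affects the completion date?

1

The longest chain is Design→Backend→Auth→QA = 6+9+5+10 = 30; overall finish 30 hours.
Longest path through Frontend: 29 hours (earliest finish 26, latest finish 27).
Slack of Frontend = 16 − 15 = 1 hour.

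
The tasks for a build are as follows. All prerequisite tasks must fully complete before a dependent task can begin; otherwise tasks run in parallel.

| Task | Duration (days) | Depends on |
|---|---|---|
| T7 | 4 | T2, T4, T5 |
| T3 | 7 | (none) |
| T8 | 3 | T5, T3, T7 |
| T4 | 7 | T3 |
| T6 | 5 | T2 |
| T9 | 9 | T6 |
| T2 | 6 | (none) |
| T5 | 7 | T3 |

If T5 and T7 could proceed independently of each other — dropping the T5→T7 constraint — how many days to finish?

21

With the dependency in place, T3→T4→T7→T8 = 7+7+4+3 = 21 sets the finish at 21 days.
Dropping T5→T7 doesn't change T7's earliest start (14); another predecessor still binds.
After: T3→T4→T7→T8 = 7+7+4+3 = 21 → 21 days.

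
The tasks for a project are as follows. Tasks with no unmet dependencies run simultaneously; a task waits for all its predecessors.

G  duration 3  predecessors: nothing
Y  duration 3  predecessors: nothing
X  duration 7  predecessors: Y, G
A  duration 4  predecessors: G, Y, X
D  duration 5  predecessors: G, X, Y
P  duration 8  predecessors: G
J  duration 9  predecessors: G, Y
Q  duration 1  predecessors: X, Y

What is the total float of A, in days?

G→X→D = 3+7+5 = 15 sets the makespan at 15 days.
A finishes as early as 14 and must finish by 15.
Slack of A = 11 − 10 = 1 day.

1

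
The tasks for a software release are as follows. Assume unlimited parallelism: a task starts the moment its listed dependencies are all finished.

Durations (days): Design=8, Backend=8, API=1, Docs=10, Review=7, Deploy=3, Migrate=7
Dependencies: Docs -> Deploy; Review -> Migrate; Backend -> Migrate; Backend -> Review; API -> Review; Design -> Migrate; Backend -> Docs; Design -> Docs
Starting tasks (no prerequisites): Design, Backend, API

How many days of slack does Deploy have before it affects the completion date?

1

Backend→Review→Migrate = 8+7+7 = 22 sets the makespan at 22 days.
Longest path through Deploy: 21 days (earliest finish 21, latest finish 22).
Float = 22 − 21 = 1.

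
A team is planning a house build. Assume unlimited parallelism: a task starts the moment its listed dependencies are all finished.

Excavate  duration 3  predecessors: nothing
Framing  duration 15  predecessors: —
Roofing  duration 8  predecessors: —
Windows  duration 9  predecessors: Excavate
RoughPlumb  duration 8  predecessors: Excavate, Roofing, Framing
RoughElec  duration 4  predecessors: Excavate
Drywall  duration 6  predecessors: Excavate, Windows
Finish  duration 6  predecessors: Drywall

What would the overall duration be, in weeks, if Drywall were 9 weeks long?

As given, the longest chain is Excavate→Windows→Drywall→Finish = 3+9+6+6 = 24, so the finish is 24 weeks.
Drywall lies on that path, so at 9 weeks the path becomes 27 weeks.
The critical path is still Excavate→Windows→Drywall→Finish; finish is now 27 weeks.

27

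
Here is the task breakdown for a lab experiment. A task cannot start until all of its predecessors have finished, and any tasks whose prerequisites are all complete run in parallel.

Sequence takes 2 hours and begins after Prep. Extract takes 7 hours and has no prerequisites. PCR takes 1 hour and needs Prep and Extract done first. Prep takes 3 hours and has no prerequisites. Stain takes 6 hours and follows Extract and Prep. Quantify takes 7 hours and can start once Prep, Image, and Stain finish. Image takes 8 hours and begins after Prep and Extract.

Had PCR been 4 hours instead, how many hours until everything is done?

The binding path is Extract→Image→Quantify = 7+8+7 = 22; finish at 22 hours.
The longest path through PCR is only 8 hours, so PCR has float 14.
The critical path is still Extract→Image→Quantify; finish is now 22 hours.

22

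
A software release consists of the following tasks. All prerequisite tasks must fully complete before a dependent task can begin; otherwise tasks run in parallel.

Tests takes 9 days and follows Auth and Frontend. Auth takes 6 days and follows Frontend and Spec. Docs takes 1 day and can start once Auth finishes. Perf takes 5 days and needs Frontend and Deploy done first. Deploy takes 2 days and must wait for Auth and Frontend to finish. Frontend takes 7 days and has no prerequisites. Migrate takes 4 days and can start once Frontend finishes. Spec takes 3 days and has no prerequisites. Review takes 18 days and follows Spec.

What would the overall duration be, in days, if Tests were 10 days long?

23

The binding path is Frontend→Auth→Tests = 7+6+9 = 22; finish at 22 days.
Tests is on the critical path; changing it to 10 makes that path 23 days.
The critical path is still Frontend→Auth→Tests; finish is now 23 days.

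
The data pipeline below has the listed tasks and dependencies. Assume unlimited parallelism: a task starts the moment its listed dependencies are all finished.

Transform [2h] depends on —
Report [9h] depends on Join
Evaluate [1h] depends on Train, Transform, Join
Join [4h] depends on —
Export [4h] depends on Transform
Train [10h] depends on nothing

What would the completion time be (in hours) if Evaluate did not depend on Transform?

13

Original critical path: Join→Report = 4+9 = 13 ⇒ 13 hours.
Dropping Transform→Evaluate doesn't change Evaluate's earliest start (10); another predecessor still binds.
The longest chain is now Join→Report = 4+9 = 13, so the job takes 13 hours.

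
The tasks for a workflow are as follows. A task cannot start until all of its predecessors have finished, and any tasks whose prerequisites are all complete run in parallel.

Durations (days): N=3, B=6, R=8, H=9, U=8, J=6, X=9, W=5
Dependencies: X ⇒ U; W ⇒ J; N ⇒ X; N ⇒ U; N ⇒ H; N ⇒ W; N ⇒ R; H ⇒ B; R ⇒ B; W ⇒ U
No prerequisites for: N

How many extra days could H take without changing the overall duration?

Critical path: N→X→U = 3+9+8 = 20, so the finish is 20 days.
H finishes as early as 12 and must finish by 14.
Slack of H = 5 − 3 = 2 days.

2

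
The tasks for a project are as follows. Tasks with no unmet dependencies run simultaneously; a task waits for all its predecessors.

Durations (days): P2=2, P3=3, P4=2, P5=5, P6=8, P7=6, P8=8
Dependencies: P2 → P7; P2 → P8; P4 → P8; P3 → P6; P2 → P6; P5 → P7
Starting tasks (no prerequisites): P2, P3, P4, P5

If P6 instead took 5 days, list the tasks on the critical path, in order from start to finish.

P5, P7

Actual critical path: P3→P6 = 3+8 = 11 ⇒ 11 days.
Since P6 is critical, the -3 change carries straight to that chain (now 8 days).
Now P5→P7 = 5+6 = 11 is longest, so the finish becomes 11 days.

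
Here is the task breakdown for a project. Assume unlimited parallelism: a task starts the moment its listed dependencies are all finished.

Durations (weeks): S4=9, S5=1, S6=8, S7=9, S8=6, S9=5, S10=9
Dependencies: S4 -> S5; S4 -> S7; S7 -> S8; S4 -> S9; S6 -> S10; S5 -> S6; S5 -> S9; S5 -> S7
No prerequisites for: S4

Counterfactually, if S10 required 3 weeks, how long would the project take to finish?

Baseline: S4→S5→S6→S10 = 9+1+8+9 = 27 → 27 weeks.
S10 lies on that path, so at 3 weeks the path becomes 21 weeks.
The binding chain switches to S4→S5→S7→S8 = 9+1+9+6 = 25; finish 25 weeks.

25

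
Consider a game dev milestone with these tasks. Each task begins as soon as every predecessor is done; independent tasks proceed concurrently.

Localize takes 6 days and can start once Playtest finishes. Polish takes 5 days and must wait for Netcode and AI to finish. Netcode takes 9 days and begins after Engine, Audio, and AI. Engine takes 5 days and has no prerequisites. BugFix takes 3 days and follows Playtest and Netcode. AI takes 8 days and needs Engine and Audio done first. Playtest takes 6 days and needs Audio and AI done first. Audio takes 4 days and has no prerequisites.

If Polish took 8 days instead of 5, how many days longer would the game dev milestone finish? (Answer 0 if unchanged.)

3

Baseline: Engine→AI→Netcode→Polish = 5+8+9+5 = 27 → 27 days.
Polish is on the critical path; changing it to 8 makes that path 30 days.
No other chain overtakes it, so the finish is 30 days.
Change in finish: 30 − 27 = +3 days.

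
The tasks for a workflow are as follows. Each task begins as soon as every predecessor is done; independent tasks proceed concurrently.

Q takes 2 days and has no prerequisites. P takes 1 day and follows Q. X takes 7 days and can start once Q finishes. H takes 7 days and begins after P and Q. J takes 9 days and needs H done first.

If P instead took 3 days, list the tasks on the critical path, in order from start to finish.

Critical path before the change: Q→P→H→J = 2+1+7+9 = 19 giving 19 days.
P lies on that path, so at 3 days the path becomes 21 days.
That remains the longest chain; total 21 days.

Q, P, H, J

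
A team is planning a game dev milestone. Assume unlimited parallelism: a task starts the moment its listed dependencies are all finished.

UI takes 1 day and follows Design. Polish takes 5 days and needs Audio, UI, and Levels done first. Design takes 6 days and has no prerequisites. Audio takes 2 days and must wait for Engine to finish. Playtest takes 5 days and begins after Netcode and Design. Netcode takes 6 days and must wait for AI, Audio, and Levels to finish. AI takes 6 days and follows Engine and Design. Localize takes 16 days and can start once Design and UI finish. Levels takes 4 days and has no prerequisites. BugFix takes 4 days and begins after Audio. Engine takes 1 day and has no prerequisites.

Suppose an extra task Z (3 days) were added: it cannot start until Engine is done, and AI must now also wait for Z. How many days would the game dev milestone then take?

23

Originally the game dev milestone takes 23 days.
With Z inserted, AI now waits for max(Engine, Design, Z).
New critical path: Design→AI→Netcode→Playtest = 6+6+6+5 = 23 ⇒ 23 days.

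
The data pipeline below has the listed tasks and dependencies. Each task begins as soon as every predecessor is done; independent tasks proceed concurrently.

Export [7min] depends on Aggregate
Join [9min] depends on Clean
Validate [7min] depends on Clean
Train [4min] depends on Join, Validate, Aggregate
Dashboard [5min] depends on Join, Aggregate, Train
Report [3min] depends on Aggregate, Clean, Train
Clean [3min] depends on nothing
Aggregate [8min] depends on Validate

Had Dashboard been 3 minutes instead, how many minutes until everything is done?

25

The binding path is Clean→Validate→Aggregate→Train→Dashboard = 3+7+8+4+5 = 27; finish at 27 minutes.
Dashboard lies on that path, so at 3 minutes the path becomes 25 minutes.
New critical path: Clean→Validate→Aggregate→Train→Report = 3+7+8+4+3 = 25 ⇒ 25 minutes.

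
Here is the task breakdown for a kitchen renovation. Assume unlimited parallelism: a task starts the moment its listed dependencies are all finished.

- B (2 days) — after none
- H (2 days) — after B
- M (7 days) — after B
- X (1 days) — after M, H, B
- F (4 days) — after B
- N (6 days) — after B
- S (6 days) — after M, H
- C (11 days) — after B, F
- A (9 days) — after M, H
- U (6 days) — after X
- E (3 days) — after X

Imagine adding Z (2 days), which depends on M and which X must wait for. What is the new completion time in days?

Originally the schedule takes 18 days.
With Z inserted, X now waits for max(M, H, B, Z).
New critical path: B→M→Z→X→U = 2+7+2+1+6 = 18 ⇒ 18 days.

18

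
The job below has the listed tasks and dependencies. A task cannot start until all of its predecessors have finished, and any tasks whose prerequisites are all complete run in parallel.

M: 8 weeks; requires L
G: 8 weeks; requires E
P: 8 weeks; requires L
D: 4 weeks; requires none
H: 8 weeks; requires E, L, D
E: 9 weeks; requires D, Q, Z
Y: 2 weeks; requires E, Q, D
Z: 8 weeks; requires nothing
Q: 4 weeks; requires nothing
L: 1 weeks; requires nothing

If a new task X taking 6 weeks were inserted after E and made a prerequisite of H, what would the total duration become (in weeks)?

Originally the project takes 25 weeks.
With X inserted, H now waits for max(E, L, D, X).
New critical path: Z→E→X→H = 8+9+6+8 = 31 ⇒ 31 weeks.

31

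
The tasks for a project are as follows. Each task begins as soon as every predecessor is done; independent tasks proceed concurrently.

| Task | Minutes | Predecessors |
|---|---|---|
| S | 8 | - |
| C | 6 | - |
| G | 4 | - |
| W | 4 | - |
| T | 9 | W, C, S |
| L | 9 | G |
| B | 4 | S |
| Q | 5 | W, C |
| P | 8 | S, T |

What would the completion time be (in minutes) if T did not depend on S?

23

Before: longest chain S→T→P = 8+9+8 = 25, finish 25.
Without S→T, T's earliest start moves from 8 to 6.
The longest chain is now C→T→P = 6+9+8 = 23, so the plan takes 23 minutes.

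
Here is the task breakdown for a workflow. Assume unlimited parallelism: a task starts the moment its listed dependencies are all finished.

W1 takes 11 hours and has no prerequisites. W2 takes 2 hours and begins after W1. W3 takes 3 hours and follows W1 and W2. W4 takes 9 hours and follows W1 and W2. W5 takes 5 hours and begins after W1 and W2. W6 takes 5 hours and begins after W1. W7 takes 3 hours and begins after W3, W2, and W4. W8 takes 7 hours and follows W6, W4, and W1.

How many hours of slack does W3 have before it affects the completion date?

W1→W2→W4→W8 = 11+2+9+7 = 29 sets the makespan at 29 hours.
The longest chain containing W3 totals 19 hours.
Float = 29 − 19 = 10.

10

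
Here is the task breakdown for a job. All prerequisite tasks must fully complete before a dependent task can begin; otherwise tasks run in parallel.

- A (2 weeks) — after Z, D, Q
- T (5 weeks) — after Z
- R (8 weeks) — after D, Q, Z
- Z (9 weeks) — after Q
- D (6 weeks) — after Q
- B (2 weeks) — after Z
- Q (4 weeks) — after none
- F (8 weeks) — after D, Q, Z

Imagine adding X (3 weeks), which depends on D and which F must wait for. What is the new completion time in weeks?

21

Originally the plan takes 21 weeks.
With X inserted, F now waits for max(D, Q, Z, X).
New critical path: Q→D→X→F = 4+6+3+8 = 21 ⇒ 21 weeks.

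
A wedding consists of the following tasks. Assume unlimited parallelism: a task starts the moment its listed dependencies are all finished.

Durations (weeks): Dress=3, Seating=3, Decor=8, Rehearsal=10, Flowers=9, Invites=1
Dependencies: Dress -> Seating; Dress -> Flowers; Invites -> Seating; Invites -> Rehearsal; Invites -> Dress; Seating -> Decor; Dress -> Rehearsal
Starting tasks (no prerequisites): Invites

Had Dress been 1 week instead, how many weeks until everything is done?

Baseline: Invites→Dress→Seating→Decor = 1+3+3+8 = 15 → 15 weeks.
Dress is on the critical path; changing it to 1 makes that path 13 weeks.
The critical path is still Invites→Dress→Seating→Decor; finish is now 13 weeks.

13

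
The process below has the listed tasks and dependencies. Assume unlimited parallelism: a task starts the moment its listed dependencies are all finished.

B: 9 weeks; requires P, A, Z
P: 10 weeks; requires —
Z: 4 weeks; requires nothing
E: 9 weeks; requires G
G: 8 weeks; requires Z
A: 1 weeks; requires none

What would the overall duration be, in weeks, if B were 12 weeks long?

22

As given, the longest chain is Z→G→E = 4+8+9 = 21, so the finish is 21 weeks.
B is off the critical path — its longest chain is 19 weeks, giving 2 of slack.
The binding chain switches to P→B = 10+12 = 22; finish 22 weeks.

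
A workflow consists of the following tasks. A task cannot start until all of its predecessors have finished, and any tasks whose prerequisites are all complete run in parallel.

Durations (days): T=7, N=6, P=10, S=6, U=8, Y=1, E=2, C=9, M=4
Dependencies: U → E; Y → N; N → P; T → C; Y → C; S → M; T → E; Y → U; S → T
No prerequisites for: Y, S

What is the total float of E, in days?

S→T→C = 6+7+9 = 22 sets the makespan at 22 days.
E finishes as early as 15 and must finish by 22.
Float = 22 − 15 = 7.

7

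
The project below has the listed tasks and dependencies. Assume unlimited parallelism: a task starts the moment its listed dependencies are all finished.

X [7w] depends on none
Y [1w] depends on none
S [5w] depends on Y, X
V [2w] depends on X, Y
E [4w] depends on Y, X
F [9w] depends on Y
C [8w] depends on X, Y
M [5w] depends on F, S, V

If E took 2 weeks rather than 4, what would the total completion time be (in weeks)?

17

Baseline: X→S→M = 7+5+5 = 17 → 17 weeks.
The longest path through E is only 11 weeks, so E has float 6.
No other chain overtakes it, so the finish is 17 weeks.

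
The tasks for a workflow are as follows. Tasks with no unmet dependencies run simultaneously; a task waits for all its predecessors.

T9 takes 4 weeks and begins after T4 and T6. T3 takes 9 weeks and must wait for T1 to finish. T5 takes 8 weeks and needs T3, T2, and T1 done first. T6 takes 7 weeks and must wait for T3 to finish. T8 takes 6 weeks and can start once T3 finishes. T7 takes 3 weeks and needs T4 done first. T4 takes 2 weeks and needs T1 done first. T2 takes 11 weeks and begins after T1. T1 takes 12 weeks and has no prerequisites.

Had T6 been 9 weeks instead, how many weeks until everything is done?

34

Critical path before the change: T1→T3→T6→T9 = 12+9+7+4 = 32 giving 32 weeks.
T6 lies on that path, so at 9 weeks the path becomes 34 weeks.
That remains the longest chain; total 34 weeks.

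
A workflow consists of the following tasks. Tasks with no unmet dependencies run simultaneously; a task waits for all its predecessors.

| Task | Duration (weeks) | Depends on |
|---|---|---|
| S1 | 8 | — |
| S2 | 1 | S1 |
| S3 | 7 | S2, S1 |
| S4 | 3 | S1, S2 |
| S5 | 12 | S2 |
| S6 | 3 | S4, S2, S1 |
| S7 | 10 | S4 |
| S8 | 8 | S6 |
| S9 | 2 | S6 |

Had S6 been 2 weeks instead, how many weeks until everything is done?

Actual critical path: S1→S2→S4→S6→S8 = 8+1+3+3+8 = 23 ⇒ 23 weeks.
S6 is on the critical path; changing it to 2 makes that path 22 weeks.
No other chain overtakes it, so the finish is 22 weeks.

22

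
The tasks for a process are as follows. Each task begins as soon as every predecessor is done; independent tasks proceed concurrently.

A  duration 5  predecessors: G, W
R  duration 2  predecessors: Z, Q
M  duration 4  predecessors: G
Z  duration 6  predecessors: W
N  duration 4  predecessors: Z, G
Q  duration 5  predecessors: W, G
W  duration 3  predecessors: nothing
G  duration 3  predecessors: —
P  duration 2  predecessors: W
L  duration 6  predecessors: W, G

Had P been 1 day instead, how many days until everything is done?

13

The binding path is W→Z→N = 3+6+4 = 13; finish at 13 days.
P has 8 days of float (longest path through it is 5).
That remains the longest chain; total 13 days.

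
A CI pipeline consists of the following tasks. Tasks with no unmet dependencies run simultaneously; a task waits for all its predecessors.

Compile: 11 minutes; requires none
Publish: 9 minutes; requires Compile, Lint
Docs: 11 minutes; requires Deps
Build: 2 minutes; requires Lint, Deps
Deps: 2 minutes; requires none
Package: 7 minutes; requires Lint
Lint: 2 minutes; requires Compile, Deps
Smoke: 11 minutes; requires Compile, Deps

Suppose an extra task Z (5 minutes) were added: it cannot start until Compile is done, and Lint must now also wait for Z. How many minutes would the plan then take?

Originally the plan takes 22 minutes.
With Z inserted, Lint now waits for max(Compile, Deps, Z).
New critical path: Compile→Z→Lint→Publish = 11+5+2+9 = 27 ⇒ 27 minutes.

27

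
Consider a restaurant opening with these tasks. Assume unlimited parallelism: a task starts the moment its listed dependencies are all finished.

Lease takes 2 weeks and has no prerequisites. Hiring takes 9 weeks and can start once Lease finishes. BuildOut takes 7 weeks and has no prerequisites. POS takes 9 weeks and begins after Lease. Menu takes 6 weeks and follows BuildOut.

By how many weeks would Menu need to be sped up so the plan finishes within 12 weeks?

Current finish: 13 weeks; target: 12.
Menu is on every critical path, so each week cut from Menu cuts the finish by one (this holds down to a finish of 11).
Need 13 − 12 = 1 week off Menu → Menu becomes 5 weeks, finish becomes 12.

1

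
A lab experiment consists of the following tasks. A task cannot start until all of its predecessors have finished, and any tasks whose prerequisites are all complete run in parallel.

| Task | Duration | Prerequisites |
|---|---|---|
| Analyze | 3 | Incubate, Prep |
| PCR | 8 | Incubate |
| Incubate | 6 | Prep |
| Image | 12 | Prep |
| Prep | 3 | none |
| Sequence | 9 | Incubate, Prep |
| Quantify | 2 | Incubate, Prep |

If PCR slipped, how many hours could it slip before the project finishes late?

1

Critical path: Prep→Incubate→Sequence = 3+6+9 = 18, so the finish is 18 hours.
PCR finishes as early as 17 and must finish by 18.
So PCR can slip 18 − 17 = 1 hour.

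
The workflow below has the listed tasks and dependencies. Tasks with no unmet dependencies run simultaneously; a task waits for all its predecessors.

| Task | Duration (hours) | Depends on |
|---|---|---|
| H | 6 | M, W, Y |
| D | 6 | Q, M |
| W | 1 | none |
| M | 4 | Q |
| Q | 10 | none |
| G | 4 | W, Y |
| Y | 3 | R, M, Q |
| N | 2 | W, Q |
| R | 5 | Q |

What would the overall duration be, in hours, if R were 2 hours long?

23

The binding path is Q→R→Y→H = 10+5+3+6 = 24; finish at 24 hours.
R lies on that path, so at 2 hours the path becomes 21 hours.
Now Q→M→Y→H = 10+4+3+6 = 23 is longest, so the finish becomes 23 hours.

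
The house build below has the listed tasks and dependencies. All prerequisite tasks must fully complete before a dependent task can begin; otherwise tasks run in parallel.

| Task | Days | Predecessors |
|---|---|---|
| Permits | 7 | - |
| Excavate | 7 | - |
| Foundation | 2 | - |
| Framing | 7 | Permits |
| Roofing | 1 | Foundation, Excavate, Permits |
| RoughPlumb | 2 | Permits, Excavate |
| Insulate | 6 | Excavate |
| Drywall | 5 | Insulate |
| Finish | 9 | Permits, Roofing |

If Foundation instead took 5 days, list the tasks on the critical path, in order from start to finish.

Excavate, Insulate, Drywall

The binding path is Excavate→Insulate→Drywall = 7+6+5 = 18; finish at 18 days.
Foundation has 6 days of float (longest path through it is 12).
That remains the longest chain; total 18 days.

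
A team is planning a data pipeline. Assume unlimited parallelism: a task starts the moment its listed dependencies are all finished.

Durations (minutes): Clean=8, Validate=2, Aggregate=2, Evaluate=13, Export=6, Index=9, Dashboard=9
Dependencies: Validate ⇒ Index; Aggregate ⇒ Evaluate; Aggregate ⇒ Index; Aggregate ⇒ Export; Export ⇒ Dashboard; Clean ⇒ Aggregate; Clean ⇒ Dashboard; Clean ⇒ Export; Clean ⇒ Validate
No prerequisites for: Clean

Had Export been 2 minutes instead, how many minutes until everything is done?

23

As given, the longest chain is Clean→Aggregate→Export→Dashboard = 8+2+6+9 = 25, so the finish is 25 minutes.
Since Export is critical, the -4 change carries straight to that chain (now 21 minutes).
New critical path: Clean→Aggregate→Evaluate = 8+2+13 = 23 ⇒ 23 minutes.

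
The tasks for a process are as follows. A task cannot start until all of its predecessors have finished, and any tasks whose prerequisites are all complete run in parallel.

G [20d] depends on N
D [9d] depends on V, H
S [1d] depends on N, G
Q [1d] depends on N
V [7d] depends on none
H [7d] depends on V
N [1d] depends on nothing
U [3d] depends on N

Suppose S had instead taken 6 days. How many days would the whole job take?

27

The binding path is V→H→D = 7+7+9 = 23; finish at 23 days.
The longest path through S is only 22 days, so S has float 1.
New critical path: N→G→S = 1+20+6 = 27 ⇒ 27 days.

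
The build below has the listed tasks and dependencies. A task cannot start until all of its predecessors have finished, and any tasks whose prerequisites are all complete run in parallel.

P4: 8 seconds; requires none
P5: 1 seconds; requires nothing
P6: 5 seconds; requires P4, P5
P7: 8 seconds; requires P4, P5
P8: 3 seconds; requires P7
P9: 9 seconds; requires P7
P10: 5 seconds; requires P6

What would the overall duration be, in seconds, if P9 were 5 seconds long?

21

As given, the longest chain is P4→P7→P9 = 8+8+9 = 25, so the finish is 25 seconds.
P9 lies on that path, so at 5 seconds the path becomes 21 seconds.
The critical path is still P4→P7→P9; finish is now 21 seconds.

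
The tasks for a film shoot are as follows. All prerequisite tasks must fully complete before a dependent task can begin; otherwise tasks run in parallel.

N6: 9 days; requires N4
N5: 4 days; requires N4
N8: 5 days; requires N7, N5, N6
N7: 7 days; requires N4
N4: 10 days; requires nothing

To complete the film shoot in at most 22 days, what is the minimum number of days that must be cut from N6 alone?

2

Current finish: 24 days; target: 22.
N6 is on every critical path, so each day cut from N6 cuts the finish by one (this holds down to a finish of 22).
Need 24 − 22 = 2 days off N6 → N6 becomes 7 days, finish becomes 22.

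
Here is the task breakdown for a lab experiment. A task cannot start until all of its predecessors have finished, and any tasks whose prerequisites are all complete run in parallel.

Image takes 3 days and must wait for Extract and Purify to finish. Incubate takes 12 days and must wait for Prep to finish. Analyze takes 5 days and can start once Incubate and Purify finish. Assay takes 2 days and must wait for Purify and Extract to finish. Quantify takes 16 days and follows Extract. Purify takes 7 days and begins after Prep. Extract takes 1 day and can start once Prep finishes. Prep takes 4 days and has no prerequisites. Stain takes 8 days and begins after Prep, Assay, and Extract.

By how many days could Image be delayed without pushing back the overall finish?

7

The longest chain is Prep→Incubate→Analyze = 4+12+5 = 21; overall finish 21 days.
The longest chain containing Image totals 14 days.
Float = 21 − 14 = 7.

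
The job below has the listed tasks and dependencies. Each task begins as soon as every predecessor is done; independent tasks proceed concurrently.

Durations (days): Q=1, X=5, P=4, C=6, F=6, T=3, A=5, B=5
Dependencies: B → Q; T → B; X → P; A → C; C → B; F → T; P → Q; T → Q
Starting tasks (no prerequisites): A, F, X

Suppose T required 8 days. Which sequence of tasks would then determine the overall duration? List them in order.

F, T, B, Q

Baseline: A→C→B→Q = 5+6+5+1 = 17 → 17 days.
T has 2 days of float (longest path through it is 15).
The binding chain switches to F→T→B→Q = 6+8+5+1 = 20; finish 20 days.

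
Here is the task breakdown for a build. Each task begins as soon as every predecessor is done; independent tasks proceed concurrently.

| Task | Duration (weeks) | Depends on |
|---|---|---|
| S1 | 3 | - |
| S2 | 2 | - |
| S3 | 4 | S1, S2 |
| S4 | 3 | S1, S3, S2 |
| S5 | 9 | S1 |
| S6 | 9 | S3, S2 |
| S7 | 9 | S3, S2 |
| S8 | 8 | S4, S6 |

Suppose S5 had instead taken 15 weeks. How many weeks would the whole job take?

24

Baseline: S1→S3→S6→S8 = 3+4+9+8 = 24 → 24 weeks.
S5 has 12 weeks of float (longest path through it is 12).
No other chain overtakes it, so the finish is 24 weeks.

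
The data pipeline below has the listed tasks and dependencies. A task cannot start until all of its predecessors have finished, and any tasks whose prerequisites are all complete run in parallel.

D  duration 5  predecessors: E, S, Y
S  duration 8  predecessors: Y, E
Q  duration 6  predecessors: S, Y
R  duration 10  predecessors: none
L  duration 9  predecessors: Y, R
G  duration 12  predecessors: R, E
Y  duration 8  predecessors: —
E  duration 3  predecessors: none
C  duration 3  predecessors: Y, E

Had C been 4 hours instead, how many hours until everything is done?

Baseline: Y→S→Q = 8+8+6 = 22 → 22 hours.
The longest path through C is only 11 hours, so C has float 11.
No other chain overtakes it, so the finish is 22 hours.

22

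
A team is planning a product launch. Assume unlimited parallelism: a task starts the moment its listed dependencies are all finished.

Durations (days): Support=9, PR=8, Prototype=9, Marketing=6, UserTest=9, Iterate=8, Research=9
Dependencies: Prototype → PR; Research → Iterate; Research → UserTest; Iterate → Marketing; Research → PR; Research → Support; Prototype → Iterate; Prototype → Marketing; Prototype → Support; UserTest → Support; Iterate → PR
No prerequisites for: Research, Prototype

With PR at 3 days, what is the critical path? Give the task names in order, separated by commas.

Research, UserTest, Support

Critical path before the change: Research→UserTest→Support = 9+9+9 = 27 giving 27 days.
The longest path through PR is only 25 days, so PR has float 2.
No other chain overtakes it, so the finish is 27 days.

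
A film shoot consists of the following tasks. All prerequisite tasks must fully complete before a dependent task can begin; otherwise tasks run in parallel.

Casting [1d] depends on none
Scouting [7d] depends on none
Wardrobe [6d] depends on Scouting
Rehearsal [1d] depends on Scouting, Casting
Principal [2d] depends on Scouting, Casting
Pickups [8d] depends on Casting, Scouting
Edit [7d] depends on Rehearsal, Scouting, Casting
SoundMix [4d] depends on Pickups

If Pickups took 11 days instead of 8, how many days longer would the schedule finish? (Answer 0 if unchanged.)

Critical path before the change: Scouting→Pickups→SoundMix = 7+8+4 = 19 giving 19 days.
Pickups lies on that path, so at 11 days the path becomes 22 days.
That remains the longest chain; total 22 days.
Change in finish: 22 − 19 = +3 days.

3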